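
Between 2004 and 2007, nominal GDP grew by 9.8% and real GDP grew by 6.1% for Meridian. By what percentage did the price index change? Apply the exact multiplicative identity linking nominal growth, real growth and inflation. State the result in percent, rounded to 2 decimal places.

3.49%

(1 + g_nom) = (1 + g_real)(1 + π), so π = 1.0980 / 1.0610 − 1 = 0.03487.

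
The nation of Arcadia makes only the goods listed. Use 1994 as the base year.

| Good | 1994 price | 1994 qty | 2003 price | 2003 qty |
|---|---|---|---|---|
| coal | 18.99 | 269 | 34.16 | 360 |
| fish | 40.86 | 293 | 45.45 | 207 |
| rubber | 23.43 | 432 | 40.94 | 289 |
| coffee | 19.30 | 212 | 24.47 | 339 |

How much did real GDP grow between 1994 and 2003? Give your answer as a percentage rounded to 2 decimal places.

Real GDP 1994 = Nominal GDP 1994 = 18.99·269 + 40.86·293 + 23.43·432 + 19.30·212 = 31293.65.
Real GDP 2003 (at 1994 prices) = 18.99·360 + 40.86·207 + 23.43·289 + 19.30·339 = 28608.39.
Real growth = 28608.39/31293.65 − 1 = -0.0858.

-8.58%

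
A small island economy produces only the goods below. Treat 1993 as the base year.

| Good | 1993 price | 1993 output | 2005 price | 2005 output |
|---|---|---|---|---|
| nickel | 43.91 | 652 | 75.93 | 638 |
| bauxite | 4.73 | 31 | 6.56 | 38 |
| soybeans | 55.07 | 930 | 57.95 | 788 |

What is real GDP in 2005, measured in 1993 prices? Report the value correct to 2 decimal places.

Real GDP 2005 = Σ (p_1993 × q_2005) = 43.91·638 + 4.73·38 + 55.07·788 = 71589.48.

71589.48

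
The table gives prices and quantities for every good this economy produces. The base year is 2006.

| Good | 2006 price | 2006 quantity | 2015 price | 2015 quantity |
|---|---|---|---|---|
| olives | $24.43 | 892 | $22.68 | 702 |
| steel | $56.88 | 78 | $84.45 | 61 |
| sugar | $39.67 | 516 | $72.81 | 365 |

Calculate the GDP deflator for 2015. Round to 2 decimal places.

Nominal GDP 2015 = 22.68·702 + 84.45·61 + 72.81·365 = 47648.46.
Real GDP 2015 (at 2006 prices) = 24.43·702 + 56.88·61 + 39.67·365 = 35099.09.
Deflator = Nominal/Real × 100 = 47648.46/35099.09 × 100 = 135.754.

135.75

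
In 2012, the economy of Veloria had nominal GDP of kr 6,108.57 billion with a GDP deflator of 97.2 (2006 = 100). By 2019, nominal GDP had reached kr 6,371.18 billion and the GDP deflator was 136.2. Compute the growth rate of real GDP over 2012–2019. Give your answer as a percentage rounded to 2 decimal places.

-25.57%

Deflate each year: 2012 → 6108.57/0.972 = 6284.54; 2019 → 6371.18/1.362 = 4677.81.
So real GDP changed by 4677.81/6284.54 − 1 = -0.2557, i.e. -25.57%.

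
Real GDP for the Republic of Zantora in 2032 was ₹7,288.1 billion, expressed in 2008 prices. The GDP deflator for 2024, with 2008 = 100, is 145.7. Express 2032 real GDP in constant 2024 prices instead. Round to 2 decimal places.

₹10,618.76 billion

Real GDP in 2024 prices = Real GDP in 2008 prices × (P_2024/P_2008) = 7288.1 × 1.457 = 10618.76.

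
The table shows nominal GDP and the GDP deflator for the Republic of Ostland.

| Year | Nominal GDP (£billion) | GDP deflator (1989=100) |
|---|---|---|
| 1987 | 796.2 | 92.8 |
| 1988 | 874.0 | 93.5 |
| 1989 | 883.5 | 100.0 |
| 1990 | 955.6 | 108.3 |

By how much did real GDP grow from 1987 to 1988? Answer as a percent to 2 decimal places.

Real GDP 1987 = 796.2/0.928 = 857.97.
Real GDP 1988 = 874.0/0.935 = 934.76.
Change = 934.76/857.97 − 1 = 0.0895.

8.95%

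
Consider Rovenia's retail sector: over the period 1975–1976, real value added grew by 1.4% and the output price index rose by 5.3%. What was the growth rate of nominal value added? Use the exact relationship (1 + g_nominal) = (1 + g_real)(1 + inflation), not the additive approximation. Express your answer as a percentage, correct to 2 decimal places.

(1 + g_nom) = (1 + g_real)(1 + π) = 1.0140 × 1.0530 = 1.06774.

6.77%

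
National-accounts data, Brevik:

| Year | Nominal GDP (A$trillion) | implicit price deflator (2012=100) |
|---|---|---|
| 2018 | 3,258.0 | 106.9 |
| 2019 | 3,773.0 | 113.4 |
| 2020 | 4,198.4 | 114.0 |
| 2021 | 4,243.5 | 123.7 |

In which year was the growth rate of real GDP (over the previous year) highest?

2019: real = 3773.0/1.134 = 3327.16; growth vs 2018 (3047.71) = 9.17%.
2020: real = 4198.4/1.140 = 3682.81; growth vs 2019 (3327.16) = 10.69%.
2021: real = 4243.5/1.237 = 3430.48; growth vs 2020 (3682.81) = -6.85%.

2020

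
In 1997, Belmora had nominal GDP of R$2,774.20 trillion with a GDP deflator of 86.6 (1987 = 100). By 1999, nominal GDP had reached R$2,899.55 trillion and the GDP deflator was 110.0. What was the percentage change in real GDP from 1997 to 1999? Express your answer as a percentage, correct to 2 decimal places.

Real GDP 1997 = 2774.20 / 0.866 = 3203.46.
Real GDP 1999 = 2899.55 / 1.100 = 2635.95.
Real growth = 2635.95 / 3203.46 − 1 = -0.1772.

-17.72%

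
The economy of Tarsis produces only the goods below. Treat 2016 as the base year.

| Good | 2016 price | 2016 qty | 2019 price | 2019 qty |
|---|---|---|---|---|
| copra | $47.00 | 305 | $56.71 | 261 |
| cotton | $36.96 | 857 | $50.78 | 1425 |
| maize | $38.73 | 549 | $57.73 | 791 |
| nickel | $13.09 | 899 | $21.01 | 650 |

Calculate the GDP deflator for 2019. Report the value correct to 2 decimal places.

140.74

Nominal GDP 2019 = 56.71·261 + 50.78·1425 + 57.73·791 + 21.01·650 = 146483.74.
Real GDP 2019 (at 2016 prices) = 47.00·261 + 36.96·1425 + 38.73·791 + 13.09·650 = 104078.93.
Deflator = Nominal/Real × 100 = 146483.74/104078.93 × 100 = 140.743.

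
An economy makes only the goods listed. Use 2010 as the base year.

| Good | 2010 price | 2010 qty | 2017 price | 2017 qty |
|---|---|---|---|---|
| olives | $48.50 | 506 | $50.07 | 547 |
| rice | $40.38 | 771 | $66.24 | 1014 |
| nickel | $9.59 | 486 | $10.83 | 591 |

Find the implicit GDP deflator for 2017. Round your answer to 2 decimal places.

Nominal GDP 2017 = 50.07·547 + 66.24·1014 + 10.83·591 = 100956.18.
Real GDP 2017 (at 2010 prices) = 48.50·547 + 40.38·1014 + 9.59·591 = 73142.51.
Deflator = Nominal/Real × 100 = 100956.18/73142.51 × 100 = 138.027.

138.03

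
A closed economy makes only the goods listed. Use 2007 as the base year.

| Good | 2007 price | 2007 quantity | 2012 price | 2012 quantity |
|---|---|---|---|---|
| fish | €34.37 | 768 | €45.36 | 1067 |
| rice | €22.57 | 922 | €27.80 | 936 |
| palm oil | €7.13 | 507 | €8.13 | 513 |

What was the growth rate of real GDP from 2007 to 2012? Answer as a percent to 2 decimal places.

Real GDP 2007 = Nominal GDP 2007 = 34.37·768 + 22.57·922 + 7.13·507 = 50820.61.
Real GDP 2012 (at 2007 prices) = 34.37·1067 + 22.57·936 + 7.13·513 = 61456.00.
Real growth = 61456.00/50820.61 − 1 = 0.2093.

20.93%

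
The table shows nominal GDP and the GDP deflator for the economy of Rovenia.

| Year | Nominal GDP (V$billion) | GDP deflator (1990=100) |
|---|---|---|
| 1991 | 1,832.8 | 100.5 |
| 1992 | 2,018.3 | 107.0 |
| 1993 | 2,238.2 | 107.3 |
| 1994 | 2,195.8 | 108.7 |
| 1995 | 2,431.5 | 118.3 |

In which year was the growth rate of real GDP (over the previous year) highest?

1993

1992: real = 2018.3/1.070 = 1886.26; growth vs 1991 (1823.68) = 3.43%.
1993: real = 2238.2/1.073 = 2085.93; growth vs 1992 (1886.26) = 10.59%.
1994: real = 2195.8/1.087 = 2020.06; growth vs 1993 (2085.93) = -3.16%.
1995: real = 2431.5/1.183 = 2055.37; growth vs 1994 (2020.06) = 1.75%.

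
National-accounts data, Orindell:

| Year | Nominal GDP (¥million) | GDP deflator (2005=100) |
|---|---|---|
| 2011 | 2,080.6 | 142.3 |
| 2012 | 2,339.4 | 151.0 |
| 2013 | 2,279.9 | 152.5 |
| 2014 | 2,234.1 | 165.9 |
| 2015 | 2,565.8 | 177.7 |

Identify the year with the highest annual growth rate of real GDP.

2015

2012: real = 2339.4/1.510 = 1549.27; growth vs 2011 (1462.12) = 5.96%.
2013: real = 2279.9/1.525 = 1495.02; growth vs 2012 (1549.27) = -3.50%.
2014: real = 2234.1/1.659 = 1346.65; growth vs 2013 (1495.02) = -9.92%.
2015: real = 2565.8/1.777 = 1443.89; growth vs 2014 (1346.65) = 7.22%.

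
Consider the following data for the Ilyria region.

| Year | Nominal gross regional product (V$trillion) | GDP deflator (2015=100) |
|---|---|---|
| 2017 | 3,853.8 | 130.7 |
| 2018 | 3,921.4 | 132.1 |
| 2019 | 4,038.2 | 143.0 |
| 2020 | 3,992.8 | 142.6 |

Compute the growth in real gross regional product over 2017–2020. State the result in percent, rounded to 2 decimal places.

-5.04%

Real gross regional product 2017 = 3853.8/1.307 = 2948.58.
Real gross regional product 2020 = 3992.8/1.426 = 2800.00.
Change = 2800.00/2948.58 − 1 = -0.0504.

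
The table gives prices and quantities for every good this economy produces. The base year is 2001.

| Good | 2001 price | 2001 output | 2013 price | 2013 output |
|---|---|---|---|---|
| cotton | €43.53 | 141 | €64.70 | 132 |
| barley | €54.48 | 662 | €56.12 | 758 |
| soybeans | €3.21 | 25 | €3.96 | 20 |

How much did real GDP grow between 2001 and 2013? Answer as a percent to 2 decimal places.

Real GDP 2001 = Nominal GDP 2001 = 43.53·141 + 54.48·662 + 3.21·25 = 42283.74.
Real GDP 2013 (at 2001 prices) = 43.53·132 + 54.48·758 + 3.21·20 = 47106.00.
Real growth = 47106.00/42283.74 − 1 = 0.1140.

11.40%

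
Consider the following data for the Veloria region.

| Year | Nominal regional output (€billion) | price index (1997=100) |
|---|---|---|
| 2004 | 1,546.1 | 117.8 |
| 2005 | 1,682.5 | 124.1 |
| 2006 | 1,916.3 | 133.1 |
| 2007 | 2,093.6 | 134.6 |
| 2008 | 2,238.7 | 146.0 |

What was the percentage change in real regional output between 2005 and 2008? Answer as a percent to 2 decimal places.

Real regional output 2005 = 1682.5/1.241 = 1355.76.
Real regional output 2008 = 2238.7/1.460 = 1533.36.
Change = 1533.36/1355.76 − 1 = 0.1310.

13.10%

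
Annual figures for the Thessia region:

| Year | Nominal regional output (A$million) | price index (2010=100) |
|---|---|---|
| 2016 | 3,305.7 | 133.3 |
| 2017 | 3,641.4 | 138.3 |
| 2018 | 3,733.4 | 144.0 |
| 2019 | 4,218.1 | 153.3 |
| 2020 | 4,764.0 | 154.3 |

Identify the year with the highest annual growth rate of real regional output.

2020

2017: real = 3641.4/1.383 = 2632.97; growth vs 2016 (2479.89) = 6.17%.
2018: real = 3733.4/1.440 = 2592.64; growth vs 2017 (2632.97) = -1.53%.
2019: real = 4218.1/1.533 = 2751.53; growth vs 2018 (2592.64) = 6.13%.
2020: real = 4764.0/1.543 = 3087.49; growth vs 2019 (2751.53) = 12.21%.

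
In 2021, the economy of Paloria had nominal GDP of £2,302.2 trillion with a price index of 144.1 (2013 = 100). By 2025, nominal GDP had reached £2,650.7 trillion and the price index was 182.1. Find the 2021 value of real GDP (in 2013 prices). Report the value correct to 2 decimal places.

£1,597.64 trillion

Real GDP = Nominal / (price index/100) = 2302.2 / 1.441 = 1597.64.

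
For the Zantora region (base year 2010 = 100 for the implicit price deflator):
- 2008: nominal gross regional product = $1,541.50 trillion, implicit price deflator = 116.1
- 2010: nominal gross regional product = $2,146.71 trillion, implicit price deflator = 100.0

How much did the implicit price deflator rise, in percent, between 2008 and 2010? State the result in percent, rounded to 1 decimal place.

-13.9%

Price-level change = 100.0 / 116.1 − 1 = -0.1387.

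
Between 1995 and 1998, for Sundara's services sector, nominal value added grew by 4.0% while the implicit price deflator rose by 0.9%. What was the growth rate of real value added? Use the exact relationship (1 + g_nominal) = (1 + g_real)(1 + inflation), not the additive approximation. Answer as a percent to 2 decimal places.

3.07%

(1 + g_nom) = (1 + g_real)(1 + π), so g_real = 1.0400 / 1.0090 − 1 = 0.03072.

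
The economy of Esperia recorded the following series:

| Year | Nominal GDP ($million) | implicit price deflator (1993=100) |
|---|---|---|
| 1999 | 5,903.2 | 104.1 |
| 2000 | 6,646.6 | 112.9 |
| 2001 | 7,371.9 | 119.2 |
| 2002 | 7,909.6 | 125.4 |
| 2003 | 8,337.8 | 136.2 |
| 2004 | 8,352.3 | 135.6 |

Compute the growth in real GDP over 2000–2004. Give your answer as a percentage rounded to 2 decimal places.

Real GDP 2000 = 6646.6/1.129 = 5887.16.
Real GDP 2004 = 8352.3/1.356 = 6159.51.
Change = 6159.51/5887.16 − 1 = 0.0463.

4.63%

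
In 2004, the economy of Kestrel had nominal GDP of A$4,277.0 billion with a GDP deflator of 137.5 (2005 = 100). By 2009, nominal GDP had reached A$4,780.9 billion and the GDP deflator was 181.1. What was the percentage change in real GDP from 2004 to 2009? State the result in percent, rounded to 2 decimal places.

Real GDP 2004 = 4277.0 / 1.375 = 3110.55.
Real GDP 2009 = 4780.9 / 1.811 = 2639.92.
Real growth = 2639.92 / 3110.55 − 1 = -0.1513.

-15.13%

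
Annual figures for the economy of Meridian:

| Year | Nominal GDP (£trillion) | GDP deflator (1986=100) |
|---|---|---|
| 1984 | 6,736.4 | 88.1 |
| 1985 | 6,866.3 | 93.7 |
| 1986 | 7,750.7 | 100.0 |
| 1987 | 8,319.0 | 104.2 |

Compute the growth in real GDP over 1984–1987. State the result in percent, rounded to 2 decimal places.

Real GDP 1984 = 6736.4/0.881 = 7646.31.
Real GDP 1987 = 8319.0/1.042 = 7983.69.
Change = 7983.69/7646.31 − 1 = 0.0441.

4.41%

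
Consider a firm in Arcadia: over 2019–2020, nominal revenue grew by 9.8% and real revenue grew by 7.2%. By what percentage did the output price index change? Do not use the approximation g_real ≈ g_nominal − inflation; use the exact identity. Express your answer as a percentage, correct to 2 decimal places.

(1 + g_nom) = (1 + g_real)(1 + π), so π = 1.0980 / 1.0720 − 1 = 0.02425.

2.43%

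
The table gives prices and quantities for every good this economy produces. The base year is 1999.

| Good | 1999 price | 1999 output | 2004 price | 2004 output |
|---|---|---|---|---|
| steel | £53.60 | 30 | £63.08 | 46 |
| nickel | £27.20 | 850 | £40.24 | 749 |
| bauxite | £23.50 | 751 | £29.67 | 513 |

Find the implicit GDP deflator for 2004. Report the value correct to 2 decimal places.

138.31

Nominal GDP 2004 = 63.08·46 + 40.24·749 + 29.67·513 = 48262.15.
Real GDP 2004 (at 1999 prices) = 53.60·46 + 27.20·749 + 23.50·513 = 34893.90.
Deflator = Nominal/Real × 100 = 48262.15/34893.90 × 100 = 138.311.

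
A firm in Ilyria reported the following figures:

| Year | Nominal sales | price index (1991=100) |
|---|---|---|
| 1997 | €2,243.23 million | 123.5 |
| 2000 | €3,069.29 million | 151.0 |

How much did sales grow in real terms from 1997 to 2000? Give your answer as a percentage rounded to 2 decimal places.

Deflate each year: 1997 → 2243.23/1.235 = 1816.38; 2000 → 3069.29/1.510 = 2032.64.
So real sales changed by 2032.64/1816.38 − 1 = 0.1191, i.e. 11.91%.

11.91%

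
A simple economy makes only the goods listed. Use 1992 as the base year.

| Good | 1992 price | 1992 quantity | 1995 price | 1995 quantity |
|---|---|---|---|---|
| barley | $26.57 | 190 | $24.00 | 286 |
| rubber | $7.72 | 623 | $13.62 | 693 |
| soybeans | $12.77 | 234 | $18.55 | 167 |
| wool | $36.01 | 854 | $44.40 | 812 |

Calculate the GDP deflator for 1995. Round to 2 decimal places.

Nominal GDP 1995 = 24.00·286 + 13.62·693 + 18.55·167 + 44.40·812 = 55453.31.
Real GDP 1995 (at 1992 prices) = 26.57·286 + 7.72·693 + 12.77·167 + 36.01·812 = 44321.69.
Deflator = Nominal/Real × 100 = 55453.31/44321.69 × 100 = 125.116.

125.12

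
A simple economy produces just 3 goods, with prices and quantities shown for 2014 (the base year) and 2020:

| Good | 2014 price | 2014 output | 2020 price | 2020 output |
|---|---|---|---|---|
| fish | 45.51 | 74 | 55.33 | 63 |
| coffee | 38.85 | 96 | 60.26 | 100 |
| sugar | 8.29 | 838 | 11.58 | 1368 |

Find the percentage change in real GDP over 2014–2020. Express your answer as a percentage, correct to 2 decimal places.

Real GDP 2014 = Nominal GDP 2014 = 45.51·74 + 38.85·96 + 8.29·838 = 14044.36.
Real GDP 2020 (at 2014 prices) = 45.51·63 + 38.85·100 + 8.29·1368 = 18092.85.
Real growth = 18092.85/14044.36 − 1 = 0.2883.

28.83%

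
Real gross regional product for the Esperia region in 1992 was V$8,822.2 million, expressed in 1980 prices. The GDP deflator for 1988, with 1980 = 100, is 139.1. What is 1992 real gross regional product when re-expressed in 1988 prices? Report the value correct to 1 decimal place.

Real gross regional product in 1988 prices = Real gross regional product in 1980 prices × (P_1988/P_1980) = 8822.2 × 1.391 = 12271.68.

V$12,271.7 million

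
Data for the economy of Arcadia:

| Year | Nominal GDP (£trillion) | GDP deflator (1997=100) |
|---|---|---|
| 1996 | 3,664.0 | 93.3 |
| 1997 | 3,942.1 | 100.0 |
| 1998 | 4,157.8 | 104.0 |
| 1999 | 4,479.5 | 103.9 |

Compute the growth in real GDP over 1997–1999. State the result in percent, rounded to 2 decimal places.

Real GDP 1997 = 3942.1/1.000 = 3942.10.
Real GDP 1999 = 4479.5/1.039 = 4311.36.
Change = 4311.36/3942.10 − 1 = 0.0937.

9.37%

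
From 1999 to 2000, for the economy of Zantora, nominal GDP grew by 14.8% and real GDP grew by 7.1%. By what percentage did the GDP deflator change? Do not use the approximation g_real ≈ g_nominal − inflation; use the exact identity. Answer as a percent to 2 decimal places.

(1 + g_nom) = (1 + g_real)(1 + π), so π = 1.1480 / 1.0710 − 1 = 0.07190.

7.19%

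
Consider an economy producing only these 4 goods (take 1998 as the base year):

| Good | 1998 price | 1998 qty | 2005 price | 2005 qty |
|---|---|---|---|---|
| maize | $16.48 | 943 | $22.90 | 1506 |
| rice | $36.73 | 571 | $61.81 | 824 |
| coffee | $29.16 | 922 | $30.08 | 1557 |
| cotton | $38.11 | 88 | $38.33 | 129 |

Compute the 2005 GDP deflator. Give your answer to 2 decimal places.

Nominal GDP 2005 = 22.90·1506 + 61.81·824 + 30.08·1557 + 38.33·129 = 137197.97.
Real GDP 2005 (at 1998 prices) = 16.48·1506 + 36.73·824 + 29.16·1557 + 38.11·129 = 105402.71.
Deflator = Nominal/Real × 100 = 137197.97/105402.71 × 100 = 130.166.

130.17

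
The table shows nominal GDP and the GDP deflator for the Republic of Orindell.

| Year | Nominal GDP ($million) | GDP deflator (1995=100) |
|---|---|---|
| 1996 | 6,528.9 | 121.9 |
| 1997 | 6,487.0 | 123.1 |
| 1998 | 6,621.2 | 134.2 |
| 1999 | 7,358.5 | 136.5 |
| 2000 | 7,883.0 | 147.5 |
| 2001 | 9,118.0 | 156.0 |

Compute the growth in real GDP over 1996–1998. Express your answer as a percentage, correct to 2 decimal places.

Real GDP 1996 = 6528.9/1.219 = 5355.95.
Real GDP 1998 = 6621.2/1.342 = 4933.83.
Change = 4933.83/5355.95 − 1 = -0.0788.

-7.88%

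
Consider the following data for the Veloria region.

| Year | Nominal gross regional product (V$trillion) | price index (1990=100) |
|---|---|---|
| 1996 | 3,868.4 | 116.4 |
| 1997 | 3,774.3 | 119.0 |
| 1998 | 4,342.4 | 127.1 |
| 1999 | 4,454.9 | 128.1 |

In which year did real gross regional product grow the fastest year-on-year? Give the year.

1998

1997: real = 3774.3/1.190 = 3171.68; growth vs 1996 (3323.37) = -4.56%.
1998: real = 4342.4/1.271 = 3416.52; growth vs 1997 (3171.68) = 7.72%.
1999: real = 4454.9/1.281 = 3477.67; growth vs 1998 (3416.52) = 1.79%.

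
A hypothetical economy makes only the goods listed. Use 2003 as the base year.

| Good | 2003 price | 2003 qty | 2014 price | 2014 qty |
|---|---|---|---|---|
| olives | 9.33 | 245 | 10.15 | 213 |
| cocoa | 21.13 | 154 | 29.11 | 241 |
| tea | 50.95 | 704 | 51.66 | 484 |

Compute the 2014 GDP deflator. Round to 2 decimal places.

107.69

Nominal GDP 2014 = 10.15·213 + 29.11·241 + 51.66·484 = 34180.90.
Real GDP 2014 (at 2003 prices) = 9.33·213 + 21.13·241 + 50.95·484 = 31739.42.
Deflator = Nominal/Real × 100 = 34180.90/31739.42 × 100 = 107.692.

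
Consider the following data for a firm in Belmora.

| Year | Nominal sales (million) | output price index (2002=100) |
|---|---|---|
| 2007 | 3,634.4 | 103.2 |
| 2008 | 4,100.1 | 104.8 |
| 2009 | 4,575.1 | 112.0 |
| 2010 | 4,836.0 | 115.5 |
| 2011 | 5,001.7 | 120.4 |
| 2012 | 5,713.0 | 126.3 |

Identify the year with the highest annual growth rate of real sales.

2008

2008: real = 4100.1/1.048 = 3912.31; growth vs 2007 (3521.71) = 11.09%.
2009: real = 4575.1/1.120 = 4084.91; growth vs 2008 (3912.31) = 4.41%.
2010: real = 4836.0/1.155 = 4187.01; growth vs 2009 (4084.91) = 2.50%.
2011: real = 5001.7/1.204 = 4154.24; growth vs 2010 (4187.01) = -0.78%.
2012: real = 5713.0/1.263 = 4523.36; growth vs 2011 (4154.24) = 8.89%.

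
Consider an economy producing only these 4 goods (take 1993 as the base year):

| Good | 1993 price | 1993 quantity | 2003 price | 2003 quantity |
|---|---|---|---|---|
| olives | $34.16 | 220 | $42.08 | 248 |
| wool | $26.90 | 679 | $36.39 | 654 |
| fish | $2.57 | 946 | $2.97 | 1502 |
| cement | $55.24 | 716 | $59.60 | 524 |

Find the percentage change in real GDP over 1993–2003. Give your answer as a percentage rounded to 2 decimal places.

Real GDP 1993 = Nominal GDP 1993 = 34.16·220 + 26.90·679 + 2.57·946 + 55.24·716 = 67763.36.
Real GDP 2003 (at 1993 prices) = 34.16·248 + 26.90·654 + 2.57·1502 + 55.24·524 = 58870.18.
Real growth = 58870.18/67763.36 − 1 = -0.1312.

-13.12%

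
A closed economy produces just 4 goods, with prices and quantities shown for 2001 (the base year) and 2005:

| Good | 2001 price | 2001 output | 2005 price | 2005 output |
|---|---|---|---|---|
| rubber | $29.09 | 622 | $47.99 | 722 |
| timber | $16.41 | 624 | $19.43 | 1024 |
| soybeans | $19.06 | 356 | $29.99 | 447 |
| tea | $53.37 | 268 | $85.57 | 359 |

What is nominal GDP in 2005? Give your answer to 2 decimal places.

$98670.26

Nominal GDP 2005 = Σ (p_2005 × q_2005) = 47.99·722 + 19.43·1024 + 29.99·447 + 85.57·359 = 98670.26.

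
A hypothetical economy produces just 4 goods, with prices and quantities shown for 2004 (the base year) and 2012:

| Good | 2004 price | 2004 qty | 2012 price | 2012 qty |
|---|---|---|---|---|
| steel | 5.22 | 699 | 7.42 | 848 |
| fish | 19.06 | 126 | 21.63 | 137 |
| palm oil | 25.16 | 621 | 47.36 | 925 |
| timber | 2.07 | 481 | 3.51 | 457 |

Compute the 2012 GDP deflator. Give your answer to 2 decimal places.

Nominal GDP 2012 = 7.42·848 + 21.63·137 + 47.36·925 + 3.51·457 = 54667.54.
Real GDP 2012 (at 2004 prices) = 5.22·848 + 19.06·137 + 25.16·925 + 2.07·457 = 31256.77.
Deflator = Nominal/Real × 100 = 54667.54/31256.77 × 100 = 174.898.

174.90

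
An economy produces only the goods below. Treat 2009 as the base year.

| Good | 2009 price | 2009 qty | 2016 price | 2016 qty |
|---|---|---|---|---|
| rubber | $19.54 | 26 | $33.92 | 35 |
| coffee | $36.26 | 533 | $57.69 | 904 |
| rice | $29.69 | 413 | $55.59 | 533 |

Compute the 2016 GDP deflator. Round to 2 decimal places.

168.33

Nominal GDP 2016 = 33.92·35 + 57.69·904 + 55.59·533 = 82968.43.
Real GDP 2016 (at 2009 prices) = 19.54·35 + 36.26·904 + 29.69·533 = 49287.71.
Deflator = Nominal/Real × 100 = 82968.43/49287.71 × 100 = 168.335.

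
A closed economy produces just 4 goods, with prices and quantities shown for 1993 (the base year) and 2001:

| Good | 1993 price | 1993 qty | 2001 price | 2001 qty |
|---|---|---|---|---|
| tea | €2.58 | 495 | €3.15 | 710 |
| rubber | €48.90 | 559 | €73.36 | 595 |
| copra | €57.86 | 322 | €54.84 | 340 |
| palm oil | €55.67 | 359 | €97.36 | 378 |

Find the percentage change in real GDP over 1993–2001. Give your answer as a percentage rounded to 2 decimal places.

Real GDP 1993 = Nominal GDP 1993 = 2.58·495 + 48.90·559 + 57.86·322 + 55.67·359 = 67228.65.
Real GDP 2001 (at 1993 prices) = 2.58·710 + 48.90·595 + 57.86·340 + 55.67·378 = 71642.96.
Real growth = 71642.96/67228.65 − 1 = 0.0657.

6.57%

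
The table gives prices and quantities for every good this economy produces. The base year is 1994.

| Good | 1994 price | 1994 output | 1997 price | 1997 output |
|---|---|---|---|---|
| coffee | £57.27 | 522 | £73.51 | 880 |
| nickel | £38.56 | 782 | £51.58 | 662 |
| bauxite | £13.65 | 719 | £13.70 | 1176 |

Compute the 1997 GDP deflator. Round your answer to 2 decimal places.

Nominal GDP 1997 = 73.51·880 + 51.58·662 + 13.70·1176 = 114945.96.
Real GDP 1997 (at 1994 prices) = 57.27·880 + 38.56·662 + 13.65·1176 = 91976.72.
Deflator = Nominal/Real × 100 = 114945.96/91976.72 × 100 = 124.973.

124.97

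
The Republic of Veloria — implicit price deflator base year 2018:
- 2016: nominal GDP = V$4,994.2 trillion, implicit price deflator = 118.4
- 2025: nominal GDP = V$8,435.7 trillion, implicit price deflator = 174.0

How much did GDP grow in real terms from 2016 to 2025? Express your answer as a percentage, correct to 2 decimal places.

Real GDP 2016 = 4994.2 / 1.184 = 4218.07.
Real GDP 2025 = 8435.7 / 1.740 = 4848.10.
Real growth = 4848.10 / 4218.07 − 1 = 0.1494.

14.94%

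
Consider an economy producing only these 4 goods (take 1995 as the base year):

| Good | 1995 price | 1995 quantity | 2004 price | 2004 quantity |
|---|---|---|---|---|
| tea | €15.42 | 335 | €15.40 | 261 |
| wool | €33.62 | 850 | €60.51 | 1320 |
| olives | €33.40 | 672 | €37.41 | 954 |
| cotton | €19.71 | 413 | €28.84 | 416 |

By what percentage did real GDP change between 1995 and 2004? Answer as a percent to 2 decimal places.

37.52%

Real GDP 1995 = Nominal GDP 1995 = 15.42·335 + 33.62·850 + 33.40·672 + 19.71·413 = 64327.73.
Real GDP 2004 (at 1995 prices) = 15.42·261 + 33.62·1320 + 33.40·954 + 19.71·416 = 88465.98.
Real growth = 88465.98/64327.73 − 1 = 0.3752.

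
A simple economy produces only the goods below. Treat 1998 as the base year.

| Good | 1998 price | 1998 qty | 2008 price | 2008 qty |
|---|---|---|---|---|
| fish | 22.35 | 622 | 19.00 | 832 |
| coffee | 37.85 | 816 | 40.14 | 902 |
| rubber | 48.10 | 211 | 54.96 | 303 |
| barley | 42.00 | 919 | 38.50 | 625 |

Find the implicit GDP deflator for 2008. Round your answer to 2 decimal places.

Nominal GDP 2008 = 19.00·832 + 40.14·902 + 54.96·303 + 38.50·625 = 92729.66.
Real GDP 2008 (at 1998 prices) = 22.35·832 + 37.85·902 + 48.10·303 + 42.00·625 = 93560.20.
Deflator = Nominal/Real × 100 = 92729.66/93560.20 × 100 = 99.112.

99.11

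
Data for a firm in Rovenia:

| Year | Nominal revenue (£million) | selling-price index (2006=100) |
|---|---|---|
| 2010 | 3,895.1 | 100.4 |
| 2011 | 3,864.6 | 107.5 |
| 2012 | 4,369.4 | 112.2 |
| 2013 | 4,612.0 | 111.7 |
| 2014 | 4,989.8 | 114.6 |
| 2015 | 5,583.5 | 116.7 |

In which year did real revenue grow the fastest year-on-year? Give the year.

2011: real = 3864.6/1.075 = 3594.98; growth vs 2010 (3879.58) = -7.34%.
2012: real = 4369.4/1.122 = 3894.30; growth vs 2011 (3594.98) = 8.33%.
2013: real = 4612.0/1.117 = 4128.92; growth vs 2012 (3894.30) = 6.02%.
2014: real = 4989.8/1.146 = 4354.10; growth vs 2013 (4128.92) = 5.45%.
2015: real = 5583.5/1.167 = 4784.49; growth vs 2014 (4354.10) = 9.88%.

2015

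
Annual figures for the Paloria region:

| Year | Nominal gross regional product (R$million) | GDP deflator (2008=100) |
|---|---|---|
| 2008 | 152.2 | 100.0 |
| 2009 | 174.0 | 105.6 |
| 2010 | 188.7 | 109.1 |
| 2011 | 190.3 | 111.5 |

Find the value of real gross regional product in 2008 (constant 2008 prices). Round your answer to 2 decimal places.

R$152.20 million

Real gross regional product 2008 = 152.2 / 1.000 = 152.20.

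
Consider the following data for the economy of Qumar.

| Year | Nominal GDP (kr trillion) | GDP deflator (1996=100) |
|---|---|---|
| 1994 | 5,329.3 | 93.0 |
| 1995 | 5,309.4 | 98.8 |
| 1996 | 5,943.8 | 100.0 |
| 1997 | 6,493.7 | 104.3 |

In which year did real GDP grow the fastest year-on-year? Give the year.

1996

1995: real = 5309.4/0.988 = 5373.89; growth vs 1994 (5730.43) = -6.22%.
1996: real = 5943.8/1.000 = 5943.80; growth vs 1995 (5373.89) = 10.61%.
1997: real = 6493.7/1.043 = 6225.98; growth vs 1996 (5943.80) = 4.75%.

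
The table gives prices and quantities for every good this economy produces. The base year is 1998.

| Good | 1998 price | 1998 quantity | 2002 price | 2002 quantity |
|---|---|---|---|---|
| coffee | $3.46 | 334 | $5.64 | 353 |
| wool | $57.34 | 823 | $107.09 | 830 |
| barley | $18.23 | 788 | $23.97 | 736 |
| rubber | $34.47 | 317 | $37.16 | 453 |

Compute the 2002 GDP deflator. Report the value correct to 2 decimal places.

161.02

Nominal GDP 2002 = 5.64·353 + 107.09·830 + 23.97·736 + 37.16·453 = 125351.02.
Real GDP 2002 (at 1998 prices) = 3.46·353 + 57.34·830 + 18.23·736 + 34.47·453 = 77845.77.
Deflator = Nominal/Real × 100 = 125351.02/77845.77 × 100 = 161.025.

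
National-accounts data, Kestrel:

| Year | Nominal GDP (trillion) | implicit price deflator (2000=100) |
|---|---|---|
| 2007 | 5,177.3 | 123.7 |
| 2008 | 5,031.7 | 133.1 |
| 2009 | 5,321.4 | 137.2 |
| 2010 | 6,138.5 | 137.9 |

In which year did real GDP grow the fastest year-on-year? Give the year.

2008: real = 5031.7/1.331 = 3780.39; growth vs 2007 (4185.37) = -9.68%.
2009: real = 5321.4/1.372 = 3878.57; growth vs 2008 (3780.39) = 2.60%.
2010: real = 6138.5/1.379 = 4451.41; growth vs 2009 (3878.57) = 14.77%.

2010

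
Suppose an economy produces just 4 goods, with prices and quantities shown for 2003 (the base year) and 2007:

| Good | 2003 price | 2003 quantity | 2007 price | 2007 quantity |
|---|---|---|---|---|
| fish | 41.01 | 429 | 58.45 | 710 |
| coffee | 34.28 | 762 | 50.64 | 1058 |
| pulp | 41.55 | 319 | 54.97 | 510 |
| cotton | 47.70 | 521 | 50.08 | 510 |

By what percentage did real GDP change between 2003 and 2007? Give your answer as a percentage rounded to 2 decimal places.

35.54%

Real GDP 2003 = Nominal GDP 2003 = 41.01·429 + 34.28·762 + 41.55·319 + 47.70·521 = 81820.80.
Real GDP 2007 (at 2003 prices) = 41.01·710 + 34.28·1058 + 41.55·510 + 47.70·510 = 110902.84.
Real growth = 110902.84/81820.80 − 1 = 0.3554.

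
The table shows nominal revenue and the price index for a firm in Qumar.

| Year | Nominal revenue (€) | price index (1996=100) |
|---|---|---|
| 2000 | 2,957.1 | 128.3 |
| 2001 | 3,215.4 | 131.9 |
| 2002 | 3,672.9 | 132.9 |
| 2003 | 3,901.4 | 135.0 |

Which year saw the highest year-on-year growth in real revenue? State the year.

2002

2001: real = 3215.4/1.319 = 2437.76; growth vs 2000 (2304.83) = 5.77%.
2002: real = 3672.9/1.329 = 2763.66; growth vs 2001 (2437.76) = 13.37%.
2003: real = 3901.4/1.350 = 2889.93; growth vs 2002 (2763.66) = 4.57%.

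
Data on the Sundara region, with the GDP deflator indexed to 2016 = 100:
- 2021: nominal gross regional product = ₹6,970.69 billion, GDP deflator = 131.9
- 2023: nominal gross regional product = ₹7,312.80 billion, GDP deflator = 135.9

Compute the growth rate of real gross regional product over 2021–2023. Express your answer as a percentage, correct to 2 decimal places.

Real gross regional product 2021 = 6970.69 / 1.319 = 5284.83.
Real gross regional product 2023 = 7312.80 / 1.359 = 5381.02.
Real growth = 5381.02 / 5284.83 − 1 = 0.0182.

1.82%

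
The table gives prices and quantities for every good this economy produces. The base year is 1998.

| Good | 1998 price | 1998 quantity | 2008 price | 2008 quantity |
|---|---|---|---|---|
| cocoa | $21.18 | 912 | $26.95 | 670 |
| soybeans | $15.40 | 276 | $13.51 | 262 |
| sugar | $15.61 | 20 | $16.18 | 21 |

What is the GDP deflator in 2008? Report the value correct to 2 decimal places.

Nominal GDP 2008 = 26.95·670 + 13.51·262 + 16.18·21 = 21935.90.
Real GDP 2008 (at 1998 prices) = 21.18·670 + 15.40·262 + 15.61·21 = 18553.21.
Deflator = Nominal/Real × 100 = 21935.90/18553.21 × 100 = 118.232.

118.23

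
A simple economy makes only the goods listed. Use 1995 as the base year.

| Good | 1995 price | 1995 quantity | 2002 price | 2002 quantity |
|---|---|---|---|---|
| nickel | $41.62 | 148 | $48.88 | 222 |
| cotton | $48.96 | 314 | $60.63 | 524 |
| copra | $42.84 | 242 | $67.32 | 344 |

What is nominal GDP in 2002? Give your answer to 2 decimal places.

$65779.56

Nominal GDP 2002 = Σ (p_2002 × q_2002) = 48.88·222 + 60.63·524 + 67.32·344 = 65779.56.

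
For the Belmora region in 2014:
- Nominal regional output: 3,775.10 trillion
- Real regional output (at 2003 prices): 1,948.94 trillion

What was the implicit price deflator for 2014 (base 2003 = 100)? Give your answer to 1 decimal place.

implicit price deflator = (Nominal / Real) × 100 = 3775.10 / 1948.94 × 100 = 193.70.

193.7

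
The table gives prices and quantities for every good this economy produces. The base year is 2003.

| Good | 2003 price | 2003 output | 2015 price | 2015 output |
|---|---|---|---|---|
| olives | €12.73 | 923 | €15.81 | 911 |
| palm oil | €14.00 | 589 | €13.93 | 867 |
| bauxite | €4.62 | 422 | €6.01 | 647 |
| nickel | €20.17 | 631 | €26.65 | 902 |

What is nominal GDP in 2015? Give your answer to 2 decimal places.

Nominal GDP 2015 = Σ (p_2015 × q_2015) = 15.81·911 + 13.93·867 + 6.01·647 + 26.65·902 = 54406.99.

€54406.99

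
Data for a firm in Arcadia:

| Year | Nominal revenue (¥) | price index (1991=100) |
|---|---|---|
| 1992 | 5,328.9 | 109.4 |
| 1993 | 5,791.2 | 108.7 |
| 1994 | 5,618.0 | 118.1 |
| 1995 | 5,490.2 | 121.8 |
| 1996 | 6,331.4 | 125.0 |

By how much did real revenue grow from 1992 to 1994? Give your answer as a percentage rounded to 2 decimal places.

-2.34%

Real revenue 1992 = 5328.9/1.094 = 4871.02.
Real revenue 1994 = 5618.0/1.181 = 4756.99.
Change = 4756.99/4871.02 − 1 = -0.0234.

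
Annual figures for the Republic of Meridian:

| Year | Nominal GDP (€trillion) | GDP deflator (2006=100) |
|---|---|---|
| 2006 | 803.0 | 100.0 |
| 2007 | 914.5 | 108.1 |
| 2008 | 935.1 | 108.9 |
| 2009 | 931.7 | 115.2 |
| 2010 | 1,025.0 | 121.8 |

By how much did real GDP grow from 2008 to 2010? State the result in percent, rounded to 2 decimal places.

-2.00%

Real GDP 2008 = 935.1/1.089 = 858.68.
Real GDP 2010 = 1025.0/1.218 = 841.54.
Change = 841.54/858.68 − 1 = -0.0200.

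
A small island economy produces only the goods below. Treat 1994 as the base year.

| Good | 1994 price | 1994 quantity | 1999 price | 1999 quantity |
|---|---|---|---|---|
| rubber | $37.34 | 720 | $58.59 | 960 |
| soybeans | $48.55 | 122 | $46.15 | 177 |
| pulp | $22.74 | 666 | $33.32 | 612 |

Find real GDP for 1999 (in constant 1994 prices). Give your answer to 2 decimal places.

Real GDP 1999 = Σ (p_1994 × q_1999) = 37.34·960 + 48.55·177 + 22.74·612 = 58356.63.

$58356.63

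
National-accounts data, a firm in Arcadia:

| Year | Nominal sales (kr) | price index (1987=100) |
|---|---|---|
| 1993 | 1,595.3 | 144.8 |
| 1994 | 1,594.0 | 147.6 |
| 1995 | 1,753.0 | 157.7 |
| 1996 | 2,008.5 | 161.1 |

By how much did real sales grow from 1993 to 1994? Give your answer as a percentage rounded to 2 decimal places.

-1.98%

Real sales 1993 = 1595.3/1.448 = 1101.73.
Real sales 1994 = 1594.0/1.476 = 1079.95.
Change = 1079.95/1101.73 − 1 = -0.0198.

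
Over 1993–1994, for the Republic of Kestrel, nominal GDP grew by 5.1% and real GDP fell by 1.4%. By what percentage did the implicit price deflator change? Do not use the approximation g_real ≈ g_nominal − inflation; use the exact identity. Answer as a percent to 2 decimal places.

(1 + g_nom) = (1 + g_real)(1 + π), so π = 1.0510 / 0.9860 − 1 = 0.06592.

6.59%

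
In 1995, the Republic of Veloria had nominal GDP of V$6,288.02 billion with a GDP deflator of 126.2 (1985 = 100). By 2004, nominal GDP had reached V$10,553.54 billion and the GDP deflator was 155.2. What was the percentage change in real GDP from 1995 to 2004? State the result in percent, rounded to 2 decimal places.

36.47%

Real GDP 1995 = 6288.02 / 1.262 = 4982.58.
Real GDP 2004 = 10553.54 / 1.552 = 6799.96.
Real growth = 6799.96 / 4982.58 − 1 = 0.3647.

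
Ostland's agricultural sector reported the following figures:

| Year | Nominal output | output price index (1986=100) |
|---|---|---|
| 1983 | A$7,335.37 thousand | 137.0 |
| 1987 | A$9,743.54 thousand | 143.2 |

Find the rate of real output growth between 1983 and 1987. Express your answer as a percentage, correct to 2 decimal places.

27.08%

Real output 1983 = 7335.37 / 1.370 = 5354.28.
Real output 1987 = 9743.54 / 1.432 = 6804.15.
Real growth = 6804.15 / 5354.28 − 1 = 0.2708.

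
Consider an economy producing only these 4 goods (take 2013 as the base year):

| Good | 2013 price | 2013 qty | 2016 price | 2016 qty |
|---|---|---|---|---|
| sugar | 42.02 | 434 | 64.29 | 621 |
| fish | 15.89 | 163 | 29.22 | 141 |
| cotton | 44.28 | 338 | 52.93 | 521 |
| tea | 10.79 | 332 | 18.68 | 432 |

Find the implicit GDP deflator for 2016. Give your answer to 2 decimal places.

Nominal GDP 2016 = 64.29·621 + 29.22·141 + 52.93·521 + 18.68·432 = 79690.40.
Real GDP 2016 (at 2013 prices) = 42.02·621 + 15.89·141 + 44.28·521 + 10.79·432 = 56066.07.
Deflator = Nominal/Real × 100 = 79690.40/56066.07 × 100 = 142.137.

142.14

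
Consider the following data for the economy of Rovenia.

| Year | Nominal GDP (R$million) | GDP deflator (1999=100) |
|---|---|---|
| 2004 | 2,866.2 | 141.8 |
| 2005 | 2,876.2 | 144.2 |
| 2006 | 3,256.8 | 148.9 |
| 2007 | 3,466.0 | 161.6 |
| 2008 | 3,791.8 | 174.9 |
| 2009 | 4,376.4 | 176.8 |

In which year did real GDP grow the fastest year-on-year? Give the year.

2009

2005: real = 2876.2/1.442 = 1994.59; growth vs 2004 (2021.30) = -1.32%.
2006: real = 3256.8/1.489 = 2187.24; growth vs 2005 (1994.59) = 9.66%.
2007: real = 3466.0/1.616 = 2144.80; growth vs 2006 (2187.24) = -1.94%.
2008: real = 3791.8/1.749 = 2167.98; growth vs 2007 (2144.80) = 1.08%.
2009: real = 4376.4/1.768 = 2475.34; growth vs 2008 (2167.98) = 14.18%.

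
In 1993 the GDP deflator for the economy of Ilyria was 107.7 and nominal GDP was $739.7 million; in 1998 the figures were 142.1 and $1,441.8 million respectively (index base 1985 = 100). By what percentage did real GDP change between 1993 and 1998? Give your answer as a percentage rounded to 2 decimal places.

47.73%

Deflate each year: 1993 → 739.7/1.077 = 686.82; 1998 → 1441.8/1.421 = 1014.64.
So real GDP changed by 1014.64/686.82 − 1 = 0.4773, i.e. 47.73%.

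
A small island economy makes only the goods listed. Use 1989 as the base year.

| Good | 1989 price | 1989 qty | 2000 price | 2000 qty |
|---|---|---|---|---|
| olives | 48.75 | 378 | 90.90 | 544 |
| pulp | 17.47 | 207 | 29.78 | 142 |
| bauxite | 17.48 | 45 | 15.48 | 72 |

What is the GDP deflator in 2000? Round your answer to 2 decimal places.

Nominal GDP 2000 = 90.90·544 + 29.78·142 + 15.48·72 = 54792.92.
Real GDP 2000 (at 1989 prices) = 48.75·544 + 17.47·142 + 17.48·72 = 30259.30.
Deflator = Nominal/Real × 100 = 54792.92/30259.30 × 100 = 181.078.

181.08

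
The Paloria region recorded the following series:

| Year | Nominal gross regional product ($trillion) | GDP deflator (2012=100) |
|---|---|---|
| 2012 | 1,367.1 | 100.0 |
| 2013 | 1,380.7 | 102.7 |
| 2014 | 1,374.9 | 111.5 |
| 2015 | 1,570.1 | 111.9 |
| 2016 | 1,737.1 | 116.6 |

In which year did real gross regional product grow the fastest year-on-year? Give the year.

2013: real = 1380.7/1.027 = 1344.40; growth vs 2012 (1367.10) = -1.66%.
2014: real = 1374.9/1.115 = 1233.09; growth vs 2013 (1344.40) = -8.28%.
2015: real = 1570.1/1.119 = 1403.13; growth vs 2014 (1233.09) = 13.79%.
2016: real = 1737.1/1.166 = 1489.79; growth vs 2015 (1403.13) = 6.18%.

2015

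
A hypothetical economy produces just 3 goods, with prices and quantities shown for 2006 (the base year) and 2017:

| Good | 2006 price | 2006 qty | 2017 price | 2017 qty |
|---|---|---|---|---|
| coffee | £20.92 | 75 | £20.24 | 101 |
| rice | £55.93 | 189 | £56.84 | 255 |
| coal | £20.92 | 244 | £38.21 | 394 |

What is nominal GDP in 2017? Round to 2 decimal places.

£31593.18

Nominal GDP 2017 = Σ (p_2017 × q_2017) = 20.24·101 + 56.84·255 + 38.21·394 = 31593.18.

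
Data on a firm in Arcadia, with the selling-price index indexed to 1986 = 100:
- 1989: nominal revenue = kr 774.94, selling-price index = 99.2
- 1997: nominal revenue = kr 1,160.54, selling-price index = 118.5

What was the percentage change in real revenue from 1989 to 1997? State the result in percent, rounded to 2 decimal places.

Real revenue 1989 = 774.94 / 0.992 = 781.19.
Real revenue 1997 = 1160.54 / 1.185 = 979.36.
Real growth = 979.36 / 781.19 − 1 = 0.2537.

25.37%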